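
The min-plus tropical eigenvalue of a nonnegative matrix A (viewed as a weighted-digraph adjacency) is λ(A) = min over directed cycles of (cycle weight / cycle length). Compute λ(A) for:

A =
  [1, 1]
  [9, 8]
λ(A) = 1

Enumerate directed cycles and compute their means (weight / length). Sample:
  cycle 0 → 0: weight = 1, length = 1, mean = 1/1 ≈ 1.000
  cycle 1 → 1: weight = 8, length = 1, mean = 8/1 ≈ 8.000
  cycle 0 → 1 → 0: weight = 10, length = 2, mean = 10/2 ≈ 5.000
  cycle 1 → 0 → 1: weight = 10, length = 2, mean = 10/2 ≈ 5.000
Minimum mean = 1.000, attained e.g. along the cycle 0 → 0 with weight 1 and length 1. So λ(A) = 1/1 = 1.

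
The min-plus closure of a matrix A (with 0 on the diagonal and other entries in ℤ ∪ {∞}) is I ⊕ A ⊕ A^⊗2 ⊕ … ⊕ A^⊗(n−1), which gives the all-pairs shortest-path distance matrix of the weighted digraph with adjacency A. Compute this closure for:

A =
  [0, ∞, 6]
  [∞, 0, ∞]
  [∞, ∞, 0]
Closure =
  [0, ∞, 6]
  [∞, 0, ∞]
  [∞, ∞, 0]

This is the Floyd-Warshall all-pairs shortest-path computation. For each intermediate vertex k = 0, 1, …, 2, update dist[i][j] ← min(dist[i][j], dist[i][k] + dist[k][j]). The final matrix gives, for each (i, j), the minimum total weight of any directed path from i to j (possibly empty when i = j).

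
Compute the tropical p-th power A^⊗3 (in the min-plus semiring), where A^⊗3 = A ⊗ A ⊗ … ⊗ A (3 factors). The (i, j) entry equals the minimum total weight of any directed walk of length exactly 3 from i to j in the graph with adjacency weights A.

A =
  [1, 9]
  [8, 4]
A^⊗3 =
  [3, 11]
  [10, 12]

Each entry (A^⊗3)_ij equals the minimum over all length-3 walks i = v_0 → v_1 → … → v_3 = j of Σ_t A[v_t][v_{t+1}]. For example, for (i, j) = (0, 1) we minimise over 4 possible intermediate vertex sequences; the minimum is 11, attained along the walk 0 → 0 → 0 → 1.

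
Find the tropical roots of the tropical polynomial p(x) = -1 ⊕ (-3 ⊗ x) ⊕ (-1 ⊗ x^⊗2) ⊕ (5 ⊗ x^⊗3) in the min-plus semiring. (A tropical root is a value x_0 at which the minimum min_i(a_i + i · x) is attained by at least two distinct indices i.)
Roots: {-6, -2, 2}

Each tropical root is a break point of the lower envelope of the lines y = a_i + i · x (there are 4 lines, with slopes 0, 1, ..., 3). Only the lines that attain the minimum somewhere contribute to roots; other lines are dominated. Here the surviving (envelope) indices are i = 3, i = 2, i = 1, i = 0.
Intersections between consecutive envelope lines give the roots: for adjacent envelope indices i < j the intersection is x = (a_i − a_j) / (j − i). Reading off the sorted break points: {-6, -2, 2}.
Verification: at each break x_0, at least two indices attain the minimum of min_i(a_i + i · x_0).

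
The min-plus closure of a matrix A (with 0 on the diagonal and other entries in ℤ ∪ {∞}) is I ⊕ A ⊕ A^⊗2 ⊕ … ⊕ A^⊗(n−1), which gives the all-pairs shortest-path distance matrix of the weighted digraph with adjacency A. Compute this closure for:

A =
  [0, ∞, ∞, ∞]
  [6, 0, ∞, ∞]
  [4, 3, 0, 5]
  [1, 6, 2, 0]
Closure =
  [0, ∞, ∞, ∞]
  [6, 0, ∞, ∞]
  [4, 3, 0, 5]
  [1, 5, 2, 0]

This is the Floyd-Warshall all-pairs shortest-path computation. For each intermediate vertex k = 0, 1, …, 3, update dist[i][j] ← min(dist[i][j], dist[i][k] + dist[k][j]). The final matrix gives, for each (i, j), the minimum total weight of any directed path from i to j (possibly empty when i = j).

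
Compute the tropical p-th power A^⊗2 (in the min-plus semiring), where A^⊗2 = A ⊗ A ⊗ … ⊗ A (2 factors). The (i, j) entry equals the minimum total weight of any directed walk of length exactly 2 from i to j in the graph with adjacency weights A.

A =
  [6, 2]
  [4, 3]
A^⊗2 =
  [6, 5]
  [7, 6]

Each entry (A^⊗2)_ij equals the minimum over all length-2 walks i = v_0 → v_1 → … → v_2 = j of Σ_t A[v_t][v_{t+1}]. For example, for (i, j) = (0, 1) we minimise over 2 possible intermediate vertex sequences; the minimum is 5, attained along the walk 0 → 1 → 1.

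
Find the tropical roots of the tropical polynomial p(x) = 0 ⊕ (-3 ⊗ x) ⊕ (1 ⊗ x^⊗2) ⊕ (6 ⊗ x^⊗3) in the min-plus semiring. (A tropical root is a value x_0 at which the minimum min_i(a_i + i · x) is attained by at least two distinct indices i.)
Roots: {-5, -4, 3}

Each tropical root is a break point of the lower envelope of the lines y = a_i + i · x (there are 4 lines, with slopes 0, 1, ..., 3). Only the lines that attain the minimum somewhere contribute to roots; other lines are dominated. Here the surviving (envelope) indices are i = 3, i = 2, i = 1, i = 0.
Intersections between consecutive envelope lines give the roots: for adjacent envelope indices i < j the intersection is x = (a_i − a_j) / (j − i). Reading off the sorted break points: {-5, -4, 3}.
Verification: at each break x_0, at least two indices attain the minimum of min_i(a_i + i · x_0).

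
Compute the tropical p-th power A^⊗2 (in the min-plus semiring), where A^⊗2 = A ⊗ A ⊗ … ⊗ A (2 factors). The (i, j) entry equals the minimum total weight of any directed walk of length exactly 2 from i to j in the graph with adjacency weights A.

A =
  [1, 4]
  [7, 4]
A^⊗2 =
  [2, 5]
  [8, 8]

Each entry (A^⊗2)_ij equals the minimum over all length-2 walks i = v_0 → v_1 → … → v_2 = j of Σ_t A[v_t][v_{t+1}]. For example, for (i, j) = (0, 1) we minimise over 2 possible intermediate vertex sequences; the minimum is 5, attained along the walk 0 → 0 → 1.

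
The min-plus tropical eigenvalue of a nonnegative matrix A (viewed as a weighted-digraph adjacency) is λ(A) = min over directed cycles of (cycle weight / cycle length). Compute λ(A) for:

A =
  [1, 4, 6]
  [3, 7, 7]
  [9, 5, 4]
λ(A) = 1

Enumerate directed cycles and compute their means (weight / length). Sample:
  cycle 0 → 0: weight = 1, length = 1, mean = 1/1 ≈ 1.000
  cycle 1 → 1: weight = 7, length = 1, mean = 7/1 ≈ 7.000
  cycle 2 → 2: weight = 4, length = 1, mean = 4/1 ≈ 4.000
  cycle 0 → 1 → 0: weight = 7, length = 2, mean = 7/2 ≈ 3.500
  cycle 0 → 2 → 0: weight = 15, length = 2, mean = 15/2 ≈ 7.500
  cycle 1 → 0 → 1: weight = 7, length = 2, mean = 7/2 ≈ 3.500
Minimum mean = 1.000, attained e.g. along the cycle 0 → 0 with weight 1 and length 1. So λ(A) = 1/1 = 1.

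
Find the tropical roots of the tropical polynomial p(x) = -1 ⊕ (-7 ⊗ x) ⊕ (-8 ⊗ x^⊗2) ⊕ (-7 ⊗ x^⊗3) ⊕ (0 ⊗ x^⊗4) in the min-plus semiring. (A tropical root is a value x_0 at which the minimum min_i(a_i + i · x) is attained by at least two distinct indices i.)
Roots: {-7, -1, 1, 6}

Each tropical root is a break point of the lower envelope of the lines y = a_i + i · x (there are 5 lines, with slopes 0, 1, ..., 4). Only the lines that attain the minimum somewhere contribute to roots; other lines are dominated. Here the surviving (envelope) indices are i = 4, i = 3, i = 2, i = 1, i = 0.
Intersections between consecutive envelope lines give the roots: for adjacent envelope indices i < j the intersection is x = (a_i − a_j) / (j − i). Reading off the sorted break points: {-7, -1, 1, 6}.
Verification: at each break x_0, at least two indices attain the minimum of min_i(a_i + i · x_0).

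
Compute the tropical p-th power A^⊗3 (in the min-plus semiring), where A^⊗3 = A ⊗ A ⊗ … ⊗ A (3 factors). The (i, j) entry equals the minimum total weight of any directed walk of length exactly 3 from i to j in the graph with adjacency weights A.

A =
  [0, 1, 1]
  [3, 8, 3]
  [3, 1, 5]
A^⊗3 =
  [0, 1, 1]
  [3, 4, 4]
  [3, 4, 4]

Each entry (A^⊗3)_ij equals the minimum over all length-3 walks i = v_0 → v_1 → … → v_3 = j of Σ_t A[v_t][v_{t+1}]. For example, for (i, j) = (0, 2) we minimise over 9 possible intermediate vertex sequences; the minimum is 1, attained along the walk 0 → 0 → 0 → 2.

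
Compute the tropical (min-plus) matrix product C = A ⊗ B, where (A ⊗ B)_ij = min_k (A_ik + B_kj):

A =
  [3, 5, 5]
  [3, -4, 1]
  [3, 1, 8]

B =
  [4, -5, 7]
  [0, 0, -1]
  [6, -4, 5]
A ⊗ B =
  [5, -2, 4]
  [-4, -4, -5]
  [1, -2, 0]

Apply the min-plus product entry-by-entry:
  C[0][0] = min over k of (A[0][0] + B[0][0] = 3 + 4 = 7, A[0][1] + B[1][0] = 5 + 0 = 5, A[0][2] + B[2][0] = 5 + 6 = 11) = 5 (attained at k = 1)
  C[0][1] = min over k of (A[0][0] + B[0][1] = 3 + -5 = -2, A[0][1] + B[1][1] = 5 + 0 = 5, A[0][2] + B[2][1] = 5 + -4 = 1) = -2 (attained at k = 0)
  C[0][2] = min over k of (A[0][0] + B[0][2] = 3 + 7 = 10, A[0][1] + B[1][2] = 5 + -1 = 4, A[0][2] + B[2][2] = 5 + 5 = 10) = 4 (attained at k = 1)
  C[1][0] = min over k of (A[1][0] + B[0][0] = 3 + 4 = 7, A[1][1] + B[1][0] = -4 + 0 = -4, A[1][2] + B[2][0] = 1 + 6 = 7) = -4 (attained at k = 1)
  C[1][1] = min over k of (A[1][0] + B[0][1] = 3 + -5 = -2, A[1][1] + B[1][1] = -4 + 0 = -4, A[1][2] + B[2][1] = 1 + -4 = -3) = -4 (attained at k = 1)
  C[1][2] = min over k of (A[1][0] + B[0][2] = 3 + 7 = 10, A[1][1] + B[1][2] = -4 + -1 = -5, A[1][2] + B[2][2] = 1 + 5 = 6) = -5 (attained at k = 1)
  C[2][0] = min over k of (A[2][0] + B[0][0] = 3 + 4 = 7, A[2][1] + B[1][0] = 1 + 0 = 1, A[2][2] + B[2][0] = 8 + 6 = 14) = 1 (attained at k = 1)
  C[2][1] = min over k of (A[2][0] + B[0][1] = 3 + -5 = -2, A[2][1] + B[1][1] = 1 + 0 = 1, A[2][2] + B[2][1] = 8 + -4 = 4) = -2 (attained at k = 0)
  C[2][2] = min over k of (A[2][0] + B[0][2] = 3 + 7 = 10, A[2][1] + B[1][2] = 1 + -1 = 0, A[2][2] + B[2][2] = 8 + 5 = 13) = 0 (attained at k = 1)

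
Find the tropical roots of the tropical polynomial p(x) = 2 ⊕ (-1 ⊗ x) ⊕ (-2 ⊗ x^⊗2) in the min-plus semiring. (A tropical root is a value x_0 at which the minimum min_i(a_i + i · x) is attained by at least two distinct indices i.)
Roots: {1, 3}

Each tropical root is a break point of the lower envelope of the lines y = a_i + i · x (there are 3 lines, with slopes 0, 1, ..., 2). Only the lines that attain the minimum somewhere contribute to roots; other lines are dominated. Here the surviving (envelope) indices are i = 2, i = 1, i = 0.
Intersections between consecutive envelope lines give the roots: for adjacent envelope indices i < j the intersection is x = (a_i − a_j) / (j − i). Reading off the sorted break points: {1, 3}.
Verification: at each break x_0, at least two indices attain the minimum of min_i(a_i + i · x_0).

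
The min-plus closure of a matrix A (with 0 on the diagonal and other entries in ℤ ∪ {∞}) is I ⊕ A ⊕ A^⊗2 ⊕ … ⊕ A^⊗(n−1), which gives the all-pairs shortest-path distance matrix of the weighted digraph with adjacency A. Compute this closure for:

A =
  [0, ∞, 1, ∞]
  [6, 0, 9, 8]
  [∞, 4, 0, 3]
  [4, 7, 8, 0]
Closure =
  [0, 5, 1, 4]
  [6, 0, 7, 8]
  [7, 4, 0, 3]
  [4, 7, 5, 0]

This is the Floyd-Warshall all-pairs shortest-path computation. For each intermediate vertex k = 0, 1, …, 3, update dist[i][j] ← min(dist[i][j], dist[i][k] + dist[k][j]). The final matrix gives, for each (i, j), the minimum total weight of any directed path from i to j (possibly empty when i = j).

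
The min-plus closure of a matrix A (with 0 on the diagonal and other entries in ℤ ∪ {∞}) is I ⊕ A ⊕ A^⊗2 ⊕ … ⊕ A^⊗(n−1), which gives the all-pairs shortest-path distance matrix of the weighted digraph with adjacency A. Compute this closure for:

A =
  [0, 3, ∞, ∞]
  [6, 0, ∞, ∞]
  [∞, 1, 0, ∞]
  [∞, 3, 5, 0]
Closure =
  [0, 3, ∞, ∞]
  [6, 0, ∞, ∞]
  [7, 1, 0, ∞]
  [9, 3, 5, 0]

This is the Floyd-Warshall all-pairs shortest-path computation. For each intermediate vertex k = 0, 1, …, 3, update dist[i][j] ← min(dist[i][j], dist[i][k] + dist[k][j]). The final matrix gives, for each (i, j), the minimum total weight of any directed path from i to j (possibly empty when i = j).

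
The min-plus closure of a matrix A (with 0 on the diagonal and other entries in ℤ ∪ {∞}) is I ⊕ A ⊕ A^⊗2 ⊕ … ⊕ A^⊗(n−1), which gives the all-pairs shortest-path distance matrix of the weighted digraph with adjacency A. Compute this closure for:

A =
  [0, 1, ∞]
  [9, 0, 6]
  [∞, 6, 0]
Closure =
  [0, 1, 7]
  [9, 0, 6]
  [15, 6, 0]

This is the Floyd-Warshall all-pairs shortest-path computation. For each intermediate vertex k = 0, 1, …, 2, update dist[i][j] ← min(dist[i][j], dist[i][k] + dist[k][j]). The final matrix gives, for each (i, j), the minimum total weight of any directed path from i to j (possibly empty when i = j).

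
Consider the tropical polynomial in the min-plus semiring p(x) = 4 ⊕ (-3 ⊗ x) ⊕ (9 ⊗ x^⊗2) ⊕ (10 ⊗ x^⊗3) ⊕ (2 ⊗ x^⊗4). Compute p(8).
p(8) = 4

A tropical monomial a ⊗ x^⊗i evaluates to a + i · x. Evaluating each term at x = 8:
  Term 0 contributes 4 + 0 · 8 = 4
  Term 1 contributes -3 + 1 · 8 = 5
  Term 2 contributes 9 + 2 · 8 = 25
  Term 3 contributes 10 + 3 · 8 = 34
  Term 4 contributes 2 + 4 · 8 = 34
p(8) = ⊕ of these = min[4, 5, 25, 34, 34] = 4.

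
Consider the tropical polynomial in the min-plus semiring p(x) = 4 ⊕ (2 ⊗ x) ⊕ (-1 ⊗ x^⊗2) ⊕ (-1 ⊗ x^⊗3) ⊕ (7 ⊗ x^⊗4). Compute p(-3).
p(-3) = -10

A tropical monomial a ⊗ x^⊗i evaluates to a + i · x. Evaluating each term at x = -3:
  Term 0 contributes 4 + 0 · -3 = 4
  Term 1 contributes 2 + 1 · -3 = -1
  Term 2 contributes -1 + 2 · -3 = -7
  Term 3 contributes -1 + 3 · -3 = -10
  Term 4 contributes 7 + 4 · -3 = -5
p(-3) = ⊕ of these = min[4, -1, -7, -10, -5] = -10.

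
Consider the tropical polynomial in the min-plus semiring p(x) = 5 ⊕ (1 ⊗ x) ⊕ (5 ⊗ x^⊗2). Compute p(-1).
p(-1) = 0

A tropical monomial a ⊗ x^⊗i evaluates to a + i · x. Evaluating each term at x = -1:
  Term 0 contributes 5 + 0 · -1 = 5
  Term 1 contributes 1 + 1 · -1 = 0
  Term 2 contributes 5 + 2 · -1 = 3
p(-1) = ⊕ of these = min[5, 0, 3] = 0.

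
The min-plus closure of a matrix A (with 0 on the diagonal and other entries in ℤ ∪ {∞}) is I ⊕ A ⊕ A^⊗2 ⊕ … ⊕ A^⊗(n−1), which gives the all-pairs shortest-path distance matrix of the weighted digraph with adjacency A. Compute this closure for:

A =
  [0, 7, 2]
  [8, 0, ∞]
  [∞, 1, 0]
Closure =
  [0, 3, 2]
  [8, 0, 10]
  [9, 1, 0]

This is the Floyd-Warshall all-pairs shortest-path computation. For each intermediate vertex k = 0, 1, …, 2, update dist[i][j] ← min(dist[i][j], dist[i][k] + dist[k][j]). The final matrix gives, for each (i, j), the minimum total weight of any directed path from i to j (possibly empty when i = j).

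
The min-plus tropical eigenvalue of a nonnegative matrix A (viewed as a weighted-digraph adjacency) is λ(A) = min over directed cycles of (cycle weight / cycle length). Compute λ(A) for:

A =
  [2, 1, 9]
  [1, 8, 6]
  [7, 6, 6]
λ(A) = 1

Enumerate directed cycles and compute their means (weight / length). Sample:
  cycle 0 → 0: weight = 2, length = 1, mean = 2/1 ≈ 2.000
  cycle 1 → 1: weight = 8, length = 1, mean = 8/1 ≈ 8.000
  cycle 2 → 2: weight = 6, length = 1, mean = 6/1 ≈ 6.000
  cycle 0 → 1 → 0: weight = 2, length = 2, mean = 2/2 ≈ 1.000
  cycle 0 → 2 → 0: weight = 16, length = 2, mean = 16/2 ≈ 8.000
  cycle 1 → 0 → 1: weight = 2, length = 2, mean = 2/2 ≈ 1.000
Minimum mean = 1.000, attained e.g. along the cycle 0 → 1 → 0 with weight 2 and length 2. So λ(A) = 2/2 = 1.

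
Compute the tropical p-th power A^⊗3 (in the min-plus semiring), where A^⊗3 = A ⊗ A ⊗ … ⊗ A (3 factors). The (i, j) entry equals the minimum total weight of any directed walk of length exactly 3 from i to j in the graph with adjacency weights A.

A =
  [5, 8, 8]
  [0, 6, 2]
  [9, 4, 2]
A^⊗3 =
  [12, 14, 12]
  [6, 8, 6]
  [6, 8, 6]

Each entry (A^⊗3)_ij equals the minimum over all length-3 walks i = v_0 → v_1 → … → v_3 = j of Σ_t A[v_t][v_{t+1}]. For example, for (i, j) = (0, 2) we minimise over 9 possible intermediate vertex sequences; the minimum is 12, attained along the walk 0 → 1 → 2 → 2.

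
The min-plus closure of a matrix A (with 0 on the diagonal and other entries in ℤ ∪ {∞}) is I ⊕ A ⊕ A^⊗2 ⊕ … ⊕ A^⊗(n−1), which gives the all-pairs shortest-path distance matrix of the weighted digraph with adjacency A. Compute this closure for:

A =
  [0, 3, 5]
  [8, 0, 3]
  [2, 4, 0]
Closure =
  [0, 3, 5]
  [5, 0, 3]
  [2, 4, 0]

This is the Floyd-Warshall all-pairs shortest-path computation. For each intermediate vertex k = 0, 1, …, 2, update dist[i][j] ← min(dist[i][j], dist[i][k] + dist[k][j]). The final matrix gives, for each (i, j), the minimum total weight of any directed path from i to j (possibly empty when i = j).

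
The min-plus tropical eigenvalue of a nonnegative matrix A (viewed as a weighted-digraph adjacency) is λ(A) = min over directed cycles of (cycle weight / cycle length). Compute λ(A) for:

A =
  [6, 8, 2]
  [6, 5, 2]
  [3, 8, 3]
λ(A) = 5/2

Enumerate directed cycles and compute their means (weight / length). Sample:
  cycle 0 → 0: weight = 6, length = 1, mean = 6/1 ≈ 6.000
  cycle 1 → 1: weight = 5, length = 1, mean = 5/1 ≈ 5.000
  cycle 2 → 2: weight = 3, length = 1, mean = 3/1 ≈ 3.000
  cycle 0 → 1 → 0: weight = 14, length = 2, mean = 14/2 ≈ 7.000
  cycle 0 → 2 → 0: weight = 5, length = 2, mean = 5/2 ≈ 2.500
  cycle 1 → 0 → 1: weight = 14, length = 2, mean = 14/2 ≈ 7.000
Minimum mean = 2.500, attained e.g. along the cycle 0 → 2 → 0 with weight 5 and length 2. So λ(A) = 5/2 = 5/2.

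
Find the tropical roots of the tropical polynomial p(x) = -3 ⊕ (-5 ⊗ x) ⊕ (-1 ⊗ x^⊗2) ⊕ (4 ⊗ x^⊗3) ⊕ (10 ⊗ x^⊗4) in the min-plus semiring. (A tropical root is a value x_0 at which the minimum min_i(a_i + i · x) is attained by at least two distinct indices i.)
Roots: {-6, -5, -4, 2}

Each tropical root is a break point of the lower envelope of the lines y = a_i + i · x (there are 5 lines, with slopes 0, 1, ..., 4). Only the lines that attain the minimum somewhere contribute to roots; other lines are dominated. Here the surviving (envelope) indices are i = 4, i = 3, i = 2, i = 1, i = 0.
Intersections between consecutive envelope lines give the roots: for adjacent envelope indices i < j the intersection is x = (a_i − a_j) / (j − i). Reading off the sorted break points: {-6, -5, -4, 2}.
Verification: at each break x_0, at least two indices attain the minimum of min_i(a_i + i · x_0).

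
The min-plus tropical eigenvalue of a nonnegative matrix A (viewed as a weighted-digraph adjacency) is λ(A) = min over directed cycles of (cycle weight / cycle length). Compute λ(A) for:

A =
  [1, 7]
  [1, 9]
λ(A) = 1

Enumerate directed cycles and compute their means (weight / length). Sample:
  cycle 0 → 0: weight = 1, length = 1, mean = 1/1 ≈ 1.000
  cycle 1 → 1: weight = 9, length = 1, mean = 9/1 ≈ 9.000
  cycle 0 → 1 → 0: weight = 8, length = 2, mean = 8/2 ≈ 4.000
  cycle 1 → 0 → 1: weight = 8, length = 2, mean = 8/2 ≈ 4.000
Minimum mean = 1.000, attained e.g. along the cycle 0 → 0 with weight 1 and length 1. So λ(A) = 1/1 = 1.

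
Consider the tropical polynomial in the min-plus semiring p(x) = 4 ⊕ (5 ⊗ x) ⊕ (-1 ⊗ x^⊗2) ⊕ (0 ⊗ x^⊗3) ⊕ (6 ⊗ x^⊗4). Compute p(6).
p(6) = 4

A tropical monomial a ⊗ x^⊗i evaluates to a + i · x. Evaluating each term at x = 6:
  Term 0 contributes 4 + 0 · 6 = 4
  Term 1 contributes 5 + 1 · 6 = 11
  Term 2 contributes -1 + 2 · 6 = 11
  Term 3 contributes 0 + 3 · 6 = 18
  Term 4 contributes 6 + 4 · 6 = 30
p(6) = ⊕ of these = min[4, 11, 11, 18, 30] = 4.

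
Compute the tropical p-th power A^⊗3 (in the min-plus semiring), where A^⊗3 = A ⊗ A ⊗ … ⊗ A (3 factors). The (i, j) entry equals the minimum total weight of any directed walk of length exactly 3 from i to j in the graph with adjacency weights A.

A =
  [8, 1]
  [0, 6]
A^⊗3 =
  [7, 2]
  [1, 7]

Each entry (A^⊗3)_ij equals the minimum over all length-3 walks i = v_0 → v_1 → … → v_3 = j of Σ_t A[v_t][v_{t+1}]. For example, for (i, j) = (0, 1) we minimise over 4 possible intermediate vertex sequences; the minimum is 2, attained along the walk 0 → 1 → 0 → 1.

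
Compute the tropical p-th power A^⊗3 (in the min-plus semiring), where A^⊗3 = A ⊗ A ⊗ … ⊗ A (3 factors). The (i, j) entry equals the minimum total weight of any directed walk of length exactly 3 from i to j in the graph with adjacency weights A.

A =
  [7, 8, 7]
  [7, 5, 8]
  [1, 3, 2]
A^⊗3 =
  [10, 12, 11]
  [11, 13, 12]
  [5, 7, 6]

Each entry (A^⊗3)_ij equals the minimum over all length-3 walks i = v_0 → v_1 → … → v_3 = j of Σ_t A[v_t][v_{t+1}]. For example, for (i, j) = (0, 2) we minimise over 9 possible intermediate vertex sequences; the minimum is 11, attained along the walk 0 → 2 → 2 → 2.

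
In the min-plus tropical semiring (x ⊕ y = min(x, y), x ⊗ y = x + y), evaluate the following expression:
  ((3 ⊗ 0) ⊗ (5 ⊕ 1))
((3 ⊗ 0) ⊗ (5 ⊕ 1)) = 4

Expand innermost to outermost. Recall ⊕ takes the minimum of its arguments and ⊗ takes their sum. Working out the expression ((3 ⊗ 0) ⊗ (5 ⊕ 1)) gives 4.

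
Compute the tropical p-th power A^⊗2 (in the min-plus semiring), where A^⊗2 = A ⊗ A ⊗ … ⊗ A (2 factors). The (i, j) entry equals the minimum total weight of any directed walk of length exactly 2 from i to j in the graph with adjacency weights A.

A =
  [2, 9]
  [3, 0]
A^⊗2 =
  [4, 9]
  [3, 0]

Each entry (A^⊗2)_ij equals the minimum over all length-2 walks i = v_0 → v_1 → … → v_2 = j of Σ_t A[v_t][v_{t+1}]. For example, for (i, j) = (0, 1) we minimise over 2 possible intermediate vertex sequences; the minimum is 9, attained along the walk 0 → 1 → 1.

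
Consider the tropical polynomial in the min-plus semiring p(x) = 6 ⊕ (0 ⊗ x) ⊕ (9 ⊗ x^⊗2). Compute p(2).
p(2) = 2

A tropical monomial a ⊗ x^⊗i evaluates to a + i · x. Evaluating each term at x = 2:
  Term 0 contributes 6 + 0 · 2 = 6
  Term 1 contributes 0 + 1 · 2 = 2
  Term 2 contributes 9 + 2 · 2 = 13
p(2) = ⊕ of these = min[6, 2, 13] = 2.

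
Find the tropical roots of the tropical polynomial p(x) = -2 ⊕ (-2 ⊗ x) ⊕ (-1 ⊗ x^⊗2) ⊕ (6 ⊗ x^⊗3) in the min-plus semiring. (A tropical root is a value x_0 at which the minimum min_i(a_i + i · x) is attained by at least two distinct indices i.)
Roots: {-7, -1, 0}

Each tropical root is a break point of the lower envelope of the lines y = a_i + i · x (there are 4 lines, with slopes 0, 1, ..., 3). Only the lines that attain the minimum somewhere contribute to roots; other lines are dominated. Here the surviving (envelope) indices are i = 3, i = 2, i = 1, i = 0.
Intersections between consecutive envelope lines give the roots: for adjacent envelope indices i < j the intersection is x = (a_i − a_j) / (j − i). Reading off the sorted break points: {-7, -1, 0}.
Verification: at each break x_0, at least two indices attain the minimum of min_i(a_i + i · x_0).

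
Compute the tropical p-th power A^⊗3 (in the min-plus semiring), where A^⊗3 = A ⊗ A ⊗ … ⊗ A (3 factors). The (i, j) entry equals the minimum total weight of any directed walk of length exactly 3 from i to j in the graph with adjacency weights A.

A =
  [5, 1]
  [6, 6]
A^⊗3 =
  [12, 8]
  [13, 12]

Each entry (A^⊗3)_ij equals the minimum over all length-3 walks i = v_0 → v_1 → … → v_3 = j of Σ_t A[v_t][v_{t+1}]. For example, for (i, j) = (0, 1) we minimise over 4 possible intermediate vertex sequences; the minimum is 8, attained along the walk 0 → 1 → 0 → 1.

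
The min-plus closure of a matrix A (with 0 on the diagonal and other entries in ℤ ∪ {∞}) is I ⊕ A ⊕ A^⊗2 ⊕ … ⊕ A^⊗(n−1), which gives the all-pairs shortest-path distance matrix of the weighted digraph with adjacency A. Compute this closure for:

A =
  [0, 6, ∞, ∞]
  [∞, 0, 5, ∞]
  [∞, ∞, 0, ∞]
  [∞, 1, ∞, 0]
Closure =
  [0, 6, 11, ∞]
  [∞, 0, 5, ∞]
  [∞, ∞, 0, ∞]
  [∞, 1, 6, 0]

This is the Floyd-Warshall all-pairs shortest-path computation. For each intermediate vertex k = 0, 1, …, 3, update dist[i][j] ← min(dist[i][j], dist[i][k] + dist[k][j]). The final matrix gives, for each (i, j), the minimum total weight of any directed path from i to j (possibly empty when i = j).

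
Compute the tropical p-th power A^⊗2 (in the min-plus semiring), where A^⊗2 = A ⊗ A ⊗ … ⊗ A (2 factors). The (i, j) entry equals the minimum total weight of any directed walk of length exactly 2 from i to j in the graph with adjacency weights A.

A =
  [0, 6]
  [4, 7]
A^⊗2 =
  [0, 6]
  [4, 10]

Each entry (A^⊗2)_ij equals the minimum over all length-2 walks i = v_0 → v_1 → … → v_2 = j of Σ_t A[v_t][v_{t+1}]. For example, for (i, j) = (0, 1) we minimise over 2 possible intermediate vertex sequences; the minimum is 6, attained along the walk 0 → 0 → 1.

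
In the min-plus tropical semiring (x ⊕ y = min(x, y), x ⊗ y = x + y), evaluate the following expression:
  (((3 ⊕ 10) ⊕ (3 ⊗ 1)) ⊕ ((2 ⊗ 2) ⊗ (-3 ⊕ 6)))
(((3 ⊕ 10) ⊕ (3 ⊗ 1)) ⊕ ((2 ⊗ 2) ⊗ (-3 ⊕ 6))) = 1

Expand innermost to outermost. Recall ⊕ takes the minimum of its arguments and ⊗ takes their sum. Working out the expression (((3 ⊕ 10) ⊕ (3 ⊗ 1)) ⊕ ((2 ⊗ 2) ⊗ (-3 ⊕ 6))) gives 1.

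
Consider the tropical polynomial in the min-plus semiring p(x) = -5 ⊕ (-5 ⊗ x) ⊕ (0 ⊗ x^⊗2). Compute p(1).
p(1) = -5

A tropical monomial a ⊗ x^⊗i evaluates to a + i · x. Evaluating each term at x = 1:
  Term 0 contributes -5 + 0 · 1 = -5
  Term 1 contributes -5 + 1 · 1 = -4
  Term 2 contributes 0 + 2 · 1 = 2
p(1) = ⊕ of these = min[-5, -4, 2] = -5.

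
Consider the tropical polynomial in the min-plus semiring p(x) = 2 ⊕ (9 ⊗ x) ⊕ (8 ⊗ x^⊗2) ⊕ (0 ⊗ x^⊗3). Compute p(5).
p(5) = 2

A tropical monomial a ⊗ x^⊗i evaluates to a + i · x. Evaluating each term at x = 5:
  Term 0 contributes 2 + 0 · 5 = 2
  Term 1 contributes 9 + 1 · 5 = 14
  Term 2 contributes 8 + 2 · 5 = 18
  Term 3 contributes 0 + 3 · 5 = 15
p(5) = ⊕ of these = min[2, 14, 18, 15] = 2.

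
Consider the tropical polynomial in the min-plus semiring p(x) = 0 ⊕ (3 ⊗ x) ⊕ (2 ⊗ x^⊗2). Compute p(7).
p(7) = 0

A tropical monomial a ⊗ x^⊗i evaluates to a + i · x. Evaluating each term at x = 7:
  Term 0 contributes 0 + 0 · 7 = 0
  Term 1 contributes 3 + 1 · 7 = 10
  Term 2 contributes 2 + 2 · 7 = 16
p(7) = ⊕ of these = min[0, 10, 16] = 0.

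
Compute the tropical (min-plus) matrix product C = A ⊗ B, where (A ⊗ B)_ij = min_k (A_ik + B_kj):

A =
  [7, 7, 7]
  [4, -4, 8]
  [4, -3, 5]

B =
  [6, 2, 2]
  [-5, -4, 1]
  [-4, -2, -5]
A ⊗ B =
  [2, 3, 2]
  [-9, -8, -3]
  [-8, -7, -2]

Apply the min-plus product entry-by-entry:
  C[0][0] = min over k of (A[0][0] + B[0][0] = 7 + 6 = 13, A[0][1] + B[1][0] = 7 + -5 = 2, A[0][2] + B[2][0] = 7 + -4 = 3) = 2 (attained at k = 1)
  C[0][1] = min over k of (A[0][0] + B[0][1] = 7 + 2 = 9, A[0][1] + B[1][1] = 7 + -4 = 3, A[0][2] + B[2][1] = 7 + -2 = 5) = 3 (attained at k = 1)
  C[0][2] = min over k of (A[0][0] + B[0][2] = 7 + 2 = 9, A[0][1] + B[1][2] = 7 + 1 = 8, A[0][2] + B[2][2] = 7 + -5 = 2) = 2 (attained at k = 2)
  C[1][0] = min over k of (A[1][0] + B[0][0] = 4 + 6 = 10, A[1][1] + B[1][0] = -4 + -5 = -9, A[1][2] + B[2][0] = 8 + -4 = 4) = -9 (attained at k = 1)
  C[1][1] = min over k of (A[1][0] + B[0][1] = 4 + 2 = 6, A[1][1] + B[1][1] = -4 + -4 = -8, A[1][2] + B[2][1] = 8 + -2 = 6) = -8 (attained at k = 1)
  C[1][2] = min over k of (A[1][0] + B[0][2] = 4 + 2 = 6, A[1][1] + B[1][2] = -4 + 1 = -3, A[1][2] + B[2][2] = 8 + -5 = 3) = -3 (attained at k = 1)
  C[2][0] = min over k of (A[2][0] + B[0][0] = 4 + 6 = 10, A[2][1] + B[1][0] = -3 + -5 = -8, A[2][2] + B[2][0] = 5 + -4 = 1) = -8 (attained at k = 1)
  C[2][1] = min over k of (A[2][0] + B[0][1] = 4 + 2 = 6, A[2][1] + B[1][1] = -3 + -4 = -7, A[2][2] + B[2][1] = 5 + -2 = 3) = -7 (attained at k = 1)
  C[2][2] = min over k of (A[2][0] + B[0][2] = 4 + 2 = 6, A[2][1] + B[1][2] = -3 + 1 = -2, A[2][2] + B[2][2] = 5 + -5 = 0) = -2 (attained at k = 1)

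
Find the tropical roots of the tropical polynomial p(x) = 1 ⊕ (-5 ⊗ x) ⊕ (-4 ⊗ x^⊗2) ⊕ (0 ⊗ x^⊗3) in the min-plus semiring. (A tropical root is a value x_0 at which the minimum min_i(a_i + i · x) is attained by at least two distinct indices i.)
Roots: {-4, -1, 6}

Each tropical root is a break point of the lower envelope of the lines y = a_i + i · x (there are 4 lines, with slopes 0, 1, ..., 3). Only the lines that attain the minimum somewhere contribute to roots; other lines are dominated. Here the surviving (envelope) indices are i = 3, i = 2, i = 1, i = 0.
Intersections between consecutive envelope lines give the roots: for adjacent envelope indices i < j the intersection is x = (a_i − a_j) / (j − i). Reading off the sorted break points: {-4, -1, 6}.
Verification: at each break x_0, at least two indices attain the minimum of min_i(a_i + i · x_0).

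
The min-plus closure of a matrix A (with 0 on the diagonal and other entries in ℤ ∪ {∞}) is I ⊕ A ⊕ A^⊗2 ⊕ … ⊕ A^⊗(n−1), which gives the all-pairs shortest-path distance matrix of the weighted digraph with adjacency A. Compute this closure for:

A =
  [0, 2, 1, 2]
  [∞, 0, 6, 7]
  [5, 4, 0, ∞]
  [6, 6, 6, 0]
Closure =
  [0, 2, 1, 2]
  [11, 0, 6, 7]
  [5, 4, 0, 7]
  [6, 6, 6, 0]

This is the Floyd-Warshall all-pairs shortest-path computation. For each intermediate vertex k = 0, 1, …, 3, update dist[i][j] ← min(dist[i][j], dist[i][k] + dist[k][j]). The final matrix gives, for each (i, j), the minimum total weight of any directed path from i to j (possibly empty when i = j).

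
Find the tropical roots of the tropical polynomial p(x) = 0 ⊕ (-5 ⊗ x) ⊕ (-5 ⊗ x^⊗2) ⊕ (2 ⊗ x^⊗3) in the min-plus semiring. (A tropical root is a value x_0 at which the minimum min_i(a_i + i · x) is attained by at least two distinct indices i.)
Roots: {-7, 0, 5}

Each tropical root is a break point of the lower envelope of the lines y = a_i + i · x (there are 4 lines, with slopes 0, 1, ..., 3). Only the lines that attain the minimum somewhere contribute to roots; other lines are dominated. Here the surviving (envelope) indices are i = 3, i = 2, i = 1, i = 0.
Intersections between consecutive envelope lines give the roots: for adjacent envelope indices i < j the intersection is x = (a_i − a_j) / (j − i). Reading off the sorted break points: {-7, 0, 5}.
Verification: at each break x_0, at least two indices attain the minimum of min_i(a_i + i · x_0).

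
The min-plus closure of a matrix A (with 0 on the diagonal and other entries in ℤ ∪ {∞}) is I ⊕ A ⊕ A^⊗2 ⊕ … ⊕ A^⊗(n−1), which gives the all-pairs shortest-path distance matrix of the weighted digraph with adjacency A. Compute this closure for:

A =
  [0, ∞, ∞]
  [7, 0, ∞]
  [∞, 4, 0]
Closure =
  [0, ∞, ∞]
  [7, 0, ∞]
  [11, 4, 0]

This is the Floyd-Warshall all-pairs shortest-path computation. For each intermediate vertex k = 0, 1, …, 2, update dist[i][j] ← min(dist[i][j], dist[i][k] + dist[k][j]). The final matrix gives, for each (i, j), the minimum total weight of any directed path from i to j (possibly empty when i = j).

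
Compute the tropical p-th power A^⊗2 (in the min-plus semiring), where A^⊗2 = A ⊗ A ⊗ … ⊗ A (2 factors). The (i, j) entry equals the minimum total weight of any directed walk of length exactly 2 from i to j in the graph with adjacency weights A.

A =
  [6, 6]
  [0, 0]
A^⊗2 =
  [6, 6]
  [0, 0]

Each entry (A^⊗2)_ij equals the minimum over all length-2 walks i = v_0 → v_1 → … → v_2 = j of Σ_t A[v_t][v_{t+1}]. For example, for (i, j) = (0, 1) we minimise over 2 possible intermediate vertex sequences; the minimum is 6, attained along the walk 0 → 1 → 1.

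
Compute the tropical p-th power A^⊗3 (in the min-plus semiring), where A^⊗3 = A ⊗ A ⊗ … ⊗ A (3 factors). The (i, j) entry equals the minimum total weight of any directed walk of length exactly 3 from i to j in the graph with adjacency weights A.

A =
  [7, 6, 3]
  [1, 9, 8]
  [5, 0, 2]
A^⊗3 =
  [4, 5, 7]
  [8, 4, 6]
  [3, 4, 4]

Each entry (A^⊗3)_ij equals the minimum over all length-3 walks i = v_0 → v_1 → … → v_3 = j of Σ_t A[v_t][v_{t+1}]. For example, for (i, j) = (0, 2) we minimise over 9 possible intermediate vertex sequences; the minimum is 7, attained along the walk 0 → 2 → 2 → 2.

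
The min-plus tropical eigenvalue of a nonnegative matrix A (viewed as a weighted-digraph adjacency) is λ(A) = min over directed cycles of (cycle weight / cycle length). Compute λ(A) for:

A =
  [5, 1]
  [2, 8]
λ(A) = 3/2

Enumerate directed cycles and compute their means (weight / length). Sample:
  cycle 0 → 0: weight = 5, length = 1, mean = 5/1 ≈ 5.000
  cycle 1 → 1: weight = 8, length = 1, mean = 8/1 ≈ 8.000
  cycle 0 → 1 → 0: weight = 3, length = 2, mean = 3/2 ≈ 1.500
  cycle 1 → 0 → 1: weight = 3, length = 2, mean = 3/2 ≈ 1.500
Minimum mean = 1.500, attained e.g. along the cycle 0 → 1 → 0 with weight 3 and length 2. So λ(A) = 3/2 = 3/2.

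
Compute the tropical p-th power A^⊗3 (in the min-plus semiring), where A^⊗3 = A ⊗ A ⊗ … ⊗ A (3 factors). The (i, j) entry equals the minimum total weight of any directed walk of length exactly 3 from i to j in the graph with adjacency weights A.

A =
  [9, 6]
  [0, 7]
A^⊗3 =
  [13, 12]
  [6, 13]

Each entry (A^⊗3)_ij equals the minimum over all length-3 walks i = v_0 → v_1 → … → v_3 = j of Σ_t A[v_t][v_{t+1}]. For example, for (i, j) = (0, 1) we minimise over 4 possible intermediate vertex sequences; the minimum is 12, attained along the walk 0 → 1 → 0 → 1.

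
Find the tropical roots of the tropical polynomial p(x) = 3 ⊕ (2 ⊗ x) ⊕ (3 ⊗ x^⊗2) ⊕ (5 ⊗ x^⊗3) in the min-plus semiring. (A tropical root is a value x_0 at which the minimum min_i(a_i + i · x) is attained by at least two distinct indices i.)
Roots: {-2, -1, 1}

Each tropical root is a break point of the lower envelope of the lines y = a_i + i · x (there are 4 lines, with slopes 0, 1, ..., 3). Only the lines that attain the minimum somewhere contribute to roots; other lines are dominated. Here the surviving (envelope) indices are i = 3, i = 2, i = 1, i = 0.
Intersections between consecutive envelope lines give the roots: for adjacent envelope indices i < j the intersection is x = (a_i − a_j) / (j − i). Reading off the sorted break points: {-2, -1, 1}.
Verification: at each break x_0, at least two indices attain the minimum of min_i(a_i + i · x_0).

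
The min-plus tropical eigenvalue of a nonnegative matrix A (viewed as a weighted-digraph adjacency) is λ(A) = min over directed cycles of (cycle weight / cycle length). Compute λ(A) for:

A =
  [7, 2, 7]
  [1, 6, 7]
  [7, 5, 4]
λ(A) = 3/2

Enumerate directed cycles and compute their means (weight / length). Sample:
  cycle 0 → 0: weight = 7, length = 1, mean = 7/1 ≈ 7.000
  cycle 1 → 1: weight = 6, length = 1, mean = 6/1 ≈ 6.000
  cycle 2 → 2: weight = 4, length = 1, mean = 4/1 ≈ 4.000
  cycle 0 → 1 → 0: weight = 3, length = 2, mean = 3/2 ≈ 1.500
  cycle 0 → 2 → 0: weight = 14, length = 2, mean = 14/2 ≈ 7.000
  cycle 1 → 0 → 1: weight = 3, length = 2, mean = 3/2 ≈ 1.500
Minimum mean = 1.500, attained e.g. along the cycle 0 → 1 → 0 with weight 3 and length 2. So λ(A) = 3/2 = 3/2.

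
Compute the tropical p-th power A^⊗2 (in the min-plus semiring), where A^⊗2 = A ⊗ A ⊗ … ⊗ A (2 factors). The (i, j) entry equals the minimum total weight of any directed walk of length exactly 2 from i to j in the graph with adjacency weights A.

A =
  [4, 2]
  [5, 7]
A^⊗2 =
  [7, 6]
  [9, 7]

Each entry (A^⊗2)_ij equals the minimum over all length-2 walks i = v_0 → v_1 → … → v_2 = j of Σ_t A[v_t][v_{t+1}]. For example, for (i, j) = (0, 1) we minimise over 2 possible intermediate vertex sequences; the minimum is 6, attained along the walk 0 → 0 → 1.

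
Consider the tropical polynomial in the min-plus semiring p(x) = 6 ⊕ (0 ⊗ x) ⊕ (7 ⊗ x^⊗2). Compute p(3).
p(3) = 3

A tropical monomial a ⊗ x^⊗i evaluates to a + i · x. Evaluating each term at x = 3:
  Term 0 contributes 6 + 0 · 3 = 6
  Term 1 contributes 0 + 1 · 3 = 3
  Term 2 contributes 7 + 2 · 3 = 13
p(3) = ⊕ of these = min[6, 3, 13] = 3.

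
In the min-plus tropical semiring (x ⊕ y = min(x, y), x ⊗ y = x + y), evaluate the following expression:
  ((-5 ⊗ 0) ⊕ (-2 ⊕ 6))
((-5 ⊗ 0) ⊕ (-2 ⊕ 6)) = -5

Expand innermost to outermost. Recall ⊕ takes the minimum of its arguments and ⊗ takes their sum. Working out the expression ((-5 ⊗ 0) ⊕ (-2 ⊕ 6)) gives -5.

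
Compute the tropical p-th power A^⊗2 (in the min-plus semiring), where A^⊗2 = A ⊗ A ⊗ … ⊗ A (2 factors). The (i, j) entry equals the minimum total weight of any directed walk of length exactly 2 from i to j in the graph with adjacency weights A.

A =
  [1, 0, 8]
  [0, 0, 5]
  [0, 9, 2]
A^⊗2 =
  [0, 0, 5]
  [0, 0, 5]
  [1, 0, 4]

Each entry (A^⊗2)_ij equals the minimum over all length-2 walks i = v_0 → v_1 → … → v_2 = j of Σ_t A[v_t][v_{t+1}]. For example, for (i, j) = (0, 2) we minimise over 3 possible intermediate vertex sequences; the minimum is 5, attained along the walk 0 → 1 → 2.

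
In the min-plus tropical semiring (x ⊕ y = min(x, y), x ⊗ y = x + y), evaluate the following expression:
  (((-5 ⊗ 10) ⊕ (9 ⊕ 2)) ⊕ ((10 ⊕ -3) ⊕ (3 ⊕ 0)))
(((-5 ⊗ 10) ⊕ (9 ⊕ 2)) ⊕ ((10 ⊕ -3) ⊕ (3 ⊕ 0))) = -3

Expand innermost to outermost. Recall ⊕ takes the minimum of its arguments and ⊗ takes their sum. Working out the expression (((-5 ⊗ 10) ⊕ (9 ⊕ 2)) ⊕ ((10 ⊕ -3) ⊕ (3 ⊕ 0))) gives -3.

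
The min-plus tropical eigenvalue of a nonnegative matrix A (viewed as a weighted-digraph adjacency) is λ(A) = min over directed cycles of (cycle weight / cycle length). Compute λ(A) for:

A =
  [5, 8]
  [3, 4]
λ(A) = 4

Enumerate directed cycles and compute their means (weight / length). Sample:
  cycle 0 → 0: weight = 5, length = 1, mean = 5/1 ≈ 5.000
  cycle 1 → 1: weight = 4, length = 1, mean = 4/1 ≈ 4.000
  cycle 0 → 1 → 0: weight = 11, length = 2, mean = 11/2 ≈ 5.500
  cycle 1 → 0 → 1: weight = 11, length = 2, mean = 11/2 ≈ 5.500
Minimum mean = 4.000, attained e.g. along the cycle 1 → 1 with weight 4 and length 1. So λ(A) = 4/1 = 4.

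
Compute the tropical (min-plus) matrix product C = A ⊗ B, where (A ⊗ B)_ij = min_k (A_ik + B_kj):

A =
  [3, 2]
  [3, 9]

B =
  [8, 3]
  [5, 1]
A ⊗ B =
  [7, 3]
  [11, 6]

Apply the min-plus product entry-by-entry:
  C[0][0] = min over k of (A[0][0] + B[0][0] = 3 + 8 = 11, A[0][1] + B[1][0] = 2 + 5 = 7) = 7 (attained at k = 1)
  C[0][1] = min over k of (A[0][0] + B[0][1] = 3 + 3 = 6, A[0][1] + B[1][1] = 2 + 1 = 3) = 3 (attained at k = 1)
  C[1][0] = min over k of (A[1][0] + B[0][0] = 3 + 8 = 11, A[1][1] + B[1][0] = 9 + 5 = 14) = 11 (attained at k = 0)
  C[1][1] = min over k of (A[1][0] + B[0][1] = 3 + 3 = 6, A[1][1] + B[1][1] = 9 + 1 = 10) = 6 (attained at k = 0)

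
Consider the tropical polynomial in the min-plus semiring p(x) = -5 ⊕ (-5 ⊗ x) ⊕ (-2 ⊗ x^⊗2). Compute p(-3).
p(-3) = -8

A tropical monomial a ⊗ x^⊗i evaluates to a + i · x. Evaluating each term at x = -3:
  Term 0 contributes -5 + 0 · -3 = -5
  Term 1 contributes -5 + 1 · -3 = -8
  Term 2 contributes -2 + 2 · -3 = -8
p(-3) = ⊕ of these = min[-5, -8, -8] = -8.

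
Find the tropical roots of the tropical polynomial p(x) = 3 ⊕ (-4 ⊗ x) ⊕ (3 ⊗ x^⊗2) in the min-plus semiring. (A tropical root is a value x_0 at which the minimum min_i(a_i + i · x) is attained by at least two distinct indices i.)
Roots: {-7, 7}

Each tropical root is a break point of the lower envelope of the lines y = a_i + i · x (there are 3 lines, with slopes 0, 1, ..., 2). Only the lines that attain the minimum somewhere contribute to roots; other lines are dominated. Here the surviving (envelope) indices are i = 2, i = 1, i = 0.
Intersections between consecutive envelope lines give the roots: for adjacent envelope indices i < j the intersection is x = (a_i − a_j) / (j − i). Reading off the sorted break points: {-7, 7}.
Verification: at each break x_0, at least two indices attain the minimum of min_i(a_i + i · x_0).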